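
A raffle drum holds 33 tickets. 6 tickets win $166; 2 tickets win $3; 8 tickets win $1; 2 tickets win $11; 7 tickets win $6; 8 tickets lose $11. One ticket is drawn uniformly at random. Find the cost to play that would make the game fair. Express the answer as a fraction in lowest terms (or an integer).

E[payout] = (6/33)·166 + (2/33)·3 + (8/33)·1 + (2/33)·11 + (7/33)·6 + (8/33)·(-11) = 986/33
Fair fee = E[payout] = 986/33

986/33 dollars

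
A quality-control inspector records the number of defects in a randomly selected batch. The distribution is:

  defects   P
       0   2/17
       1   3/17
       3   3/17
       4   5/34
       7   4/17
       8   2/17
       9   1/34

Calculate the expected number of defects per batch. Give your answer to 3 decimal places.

E[X] = (2/17)·0 + (3/17)·1 + (3/17)·3 + (5/34)·4 + (4/17)·7 + (2/17)·8 + (1/34)·9
     = 141/34 ≈ 4.147

4.147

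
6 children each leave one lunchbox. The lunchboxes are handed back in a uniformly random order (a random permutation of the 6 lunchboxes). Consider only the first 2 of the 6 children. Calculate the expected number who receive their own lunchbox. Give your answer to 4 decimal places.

Let Xᵢ = 1 if person i gets their own lunchbox. For each i, P(Xᵢ=1) = 1/6.
By linearity of expectation, E[X₁+…+X_2] = 2·(1/6) = 1/3.
≈ 0.3333

0.3333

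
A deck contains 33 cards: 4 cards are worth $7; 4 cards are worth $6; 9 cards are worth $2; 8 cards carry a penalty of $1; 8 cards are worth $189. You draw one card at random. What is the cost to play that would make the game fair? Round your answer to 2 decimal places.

$47.70

E[payout] = (4/33)·7 + (4/33)·6 + (9/33)·2 + (8/33)·(-1) + (8/33)·189 = 1574/33
Fair fee = E[payout] = 1574/33 ≈ $47.70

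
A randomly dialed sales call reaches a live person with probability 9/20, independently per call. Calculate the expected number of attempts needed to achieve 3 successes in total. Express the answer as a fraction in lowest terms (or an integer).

20/3

By linearity (sum of 3 independent geometric waits), E[trials] = 3/p = 3/(9/20) = 20/3.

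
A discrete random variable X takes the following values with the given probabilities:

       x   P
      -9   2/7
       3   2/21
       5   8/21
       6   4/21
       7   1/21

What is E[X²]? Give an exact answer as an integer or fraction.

299/7

E[X²] = (2/7)·81 + (2/21)·9 + (8/21)·25 + (4/21)·36 + (1/21)·49
     = 299/7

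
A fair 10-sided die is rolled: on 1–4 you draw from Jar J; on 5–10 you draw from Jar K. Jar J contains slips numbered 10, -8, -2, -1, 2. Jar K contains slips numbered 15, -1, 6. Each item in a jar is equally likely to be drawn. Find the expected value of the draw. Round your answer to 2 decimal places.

4.08

E[X | Jar J] = (10 − 8 − 2 − 1 + 2)/5 = 1/5
E[X | Jar K] = (15 − 1 + 6)/3 = 20/3
E[X] = (2/5)·1/5 + (3/5)·20/3 = 102/25 ≈ 4.08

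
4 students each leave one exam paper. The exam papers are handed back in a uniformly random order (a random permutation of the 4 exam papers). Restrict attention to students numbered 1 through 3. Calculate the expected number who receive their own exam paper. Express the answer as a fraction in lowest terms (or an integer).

3/4

Let Xᵢ = 1 if person i gets their own exam paper. For each i, P(Xᵢ=1) = 1/4.
By linearity of expectation, E[X₁+…+X_3] = 3·(1/4) = 3/4.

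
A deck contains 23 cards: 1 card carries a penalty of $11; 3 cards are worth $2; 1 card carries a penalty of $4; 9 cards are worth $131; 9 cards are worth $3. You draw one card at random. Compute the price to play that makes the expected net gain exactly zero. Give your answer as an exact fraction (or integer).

1197/23 dollars

E[payout] = (1/23)·(-11) + (3/23)·2 + (1/23)·(-4) + (9/23)·131 + (9/23)·3 = 1197/23
Fair fee = E[payout] = 1197/23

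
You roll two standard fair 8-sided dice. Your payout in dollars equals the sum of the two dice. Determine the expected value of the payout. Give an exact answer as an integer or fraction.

Distribution of the sum of the two dice: 2 w.p. 1/64, 3 w.p. 1/32, 4 w.p. 3/64, 5 w.p. 1/16, 6 w.p. 5/64, 7 w.p. 3/32, …
E[payout] = (1/64)·2 + (1/32)·3 + (3/64)·4 + (1/16)·5 + (5/64)·6 + (3/32)·7 + (7/64)·8 + (1/8)·9 + (7/64)·10 + (3/32)·11 + (5/64)·12 + (1/16)·13 + (3/64)·14 + (1/32)·15 + (1/64)·16 = 9

$9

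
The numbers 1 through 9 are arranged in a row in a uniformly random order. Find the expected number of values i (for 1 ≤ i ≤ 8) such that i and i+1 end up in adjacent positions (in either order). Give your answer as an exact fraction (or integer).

16/9

For each i ∈ {1,…,8}, let Xᵢ = 1 if i and i+1 are adjacent. P(Xᵢ=1) = 2·(9−1)!/9! = 2/9.
By linearity, E[ΣXᵢ] = (8)·(2/9) = 16/9.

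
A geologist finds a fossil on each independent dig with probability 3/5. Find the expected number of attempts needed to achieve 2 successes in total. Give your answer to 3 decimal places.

3.333

By linearity (sum of 2 independent geometric waits), E[trials] = 2/p = 2/(3/5) = 10/3.
≈ 3.333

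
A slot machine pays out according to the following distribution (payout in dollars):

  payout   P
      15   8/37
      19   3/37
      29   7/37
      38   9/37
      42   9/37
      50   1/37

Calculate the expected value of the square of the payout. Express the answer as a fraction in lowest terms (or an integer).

E[X²] = (8/37)·225 + (3/37)·361 + (7/37)·841 + (9/37)·1444 + (9/37)·1764 + (1/37)·2500
     = 40142/37

40142/37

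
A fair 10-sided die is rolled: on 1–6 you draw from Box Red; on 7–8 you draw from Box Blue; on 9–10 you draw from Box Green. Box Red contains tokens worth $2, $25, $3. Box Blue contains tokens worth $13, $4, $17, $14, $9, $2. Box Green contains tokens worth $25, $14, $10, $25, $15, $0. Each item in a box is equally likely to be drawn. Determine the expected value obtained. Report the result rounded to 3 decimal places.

E[X | Box Red] = (2 + 25 + 3)/3 = 10
E[X | Box Blue] = (13 + 4 + 17 + 14 + 9 + 2)/6 = 59/6
E[X | Box Green] = (25 + 14 + 10 + 25 + 15 + 0)/6 = 89/6
E[X] = (3/5)·10 + (1/5)·59/6 + (1/5)·89/6 = 164/15 ≈ 10.933

$10.933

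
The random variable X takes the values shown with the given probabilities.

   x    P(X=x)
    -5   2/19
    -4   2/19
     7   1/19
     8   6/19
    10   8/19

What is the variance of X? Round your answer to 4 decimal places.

31.2909

E[X] = (2/19)·(-5) + (2/19)·(-4) + (1/19)·7 + (6/19)·8 + (8/19)·10 = 117/19
E[X²] = (2/19)·25 + (2/19)·16 + (1/19)·49 + (6/19)·64 + (8/19)·100 = 1315/19
Var(X) = 1315/19 − (117/19)² = 11296/361 ≈ 31.2909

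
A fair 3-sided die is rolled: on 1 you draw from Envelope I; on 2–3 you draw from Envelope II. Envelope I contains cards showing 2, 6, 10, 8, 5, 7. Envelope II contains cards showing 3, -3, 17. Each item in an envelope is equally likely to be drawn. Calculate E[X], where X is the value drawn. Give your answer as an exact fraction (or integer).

E[X | Envelope I] = (2 + 6 + 10 + 8 + 5 + 7)/6 = 19/3
E[X | Envelope II] = (3 − 3 + 17)/3 = 17/3
E[X] = (1/3)·19/3 + (2/3)·17/3 = 53/9

53/9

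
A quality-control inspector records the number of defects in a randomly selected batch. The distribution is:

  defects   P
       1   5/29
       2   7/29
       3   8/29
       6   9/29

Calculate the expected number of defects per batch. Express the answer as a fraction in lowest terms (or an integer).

E[X] = (5/29)·1 + (7/29)·2 + (8/29)·3 + (9/29)·6
     = 97/29

97/29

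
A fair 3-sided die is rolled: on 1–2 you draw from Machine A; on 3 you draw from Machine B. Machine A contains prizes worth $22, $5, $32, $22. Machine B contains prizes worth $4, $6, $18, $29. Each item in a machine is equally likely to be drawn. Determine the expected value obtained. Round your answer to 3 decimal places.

$18.250

E[X | Machine A] = (22 + 5 + 32 + 22)/4 = 81/4
E[X | Machine B] = (4 + 6 + 18 + 29)/4 = 57/4
E[X] = (2/3)·81/4 + (1/3)·57/4 = 73/4 ≈ 18.250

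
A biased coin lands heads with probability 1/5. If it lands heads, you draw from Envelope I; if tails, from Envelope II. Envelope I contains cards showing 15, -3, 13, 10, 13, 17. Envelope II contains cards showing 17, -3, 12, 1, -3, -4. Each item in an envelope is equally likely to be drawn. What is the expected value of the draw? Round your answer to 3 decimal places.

4.833

E[X | Envelope I] = (15 − 3 + 13 + 10 + 13 + 17)/6 = 65/6
E[X | Envelope II] = (17 − 3 + 12 + 1 − 3 − 4)/6 = 10/3
E[X] = (1/5)·65/6 + (4/5)·10/3 = 29/6 ≈ 4.833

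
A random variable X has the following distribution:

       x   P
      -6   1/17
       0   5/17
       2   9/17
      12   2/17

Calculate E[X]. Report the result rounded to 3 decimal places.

E[X] = (1/17)·(-6) + (5/17)·0 + (9/17)·2 + (2/17)·12
     = 36/17 ≈ 2.118

2.118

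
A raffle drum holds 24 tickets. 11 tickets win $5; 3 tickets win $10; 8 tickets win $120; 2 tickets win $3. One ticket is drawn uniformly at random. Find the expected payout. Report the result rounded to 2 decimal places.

$43.79

E[payout] = (11/24)·5 + (3/24)·10 + (8/24)·120 + (2/24)·3 = 1051/24
≈ $43.79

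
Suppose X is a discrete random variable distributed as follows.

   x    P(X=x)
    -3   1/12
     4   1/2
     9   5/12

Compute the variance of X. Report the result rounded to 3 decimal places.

12.250

E[X] = (1/12)·(-3) + (1/2)·4 + (5/12)·9 = 11/2
E[X²] = (1/12)·9 + (1/2)·16 + (5/12)·81 = 85/2
Var(X) = 85/2 − (11/2)² = 49/4 ≈ 12.250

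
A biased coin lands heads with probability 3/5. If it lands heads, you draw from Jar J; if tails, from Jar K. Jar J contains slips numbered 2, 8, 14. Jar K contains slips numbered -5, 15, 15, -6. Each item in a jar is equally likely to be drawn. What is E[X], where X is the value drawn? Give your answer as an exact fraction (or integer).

67/10

E[X | Jar J] = (2 + 8 + 14)/3 = 8
E[X | Jar K] = (-5 + 15 + 15 − 6)/4 = 19/4
E[X] = (3/5)·8 + (2/5)·19/4 = 67/10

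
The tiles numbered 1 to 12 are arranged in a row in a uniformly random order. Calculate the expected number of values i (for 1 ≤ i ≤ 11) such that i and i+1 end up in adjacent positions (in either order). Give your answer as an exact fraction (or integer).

For each i ∈ {1,…,11}, let Xᵢ = 1 if i and i+1 are adjacent. P(Xᵢ=1) = 2·(12−1)!/12! = 2/12.
By linearity, E[ΣXᵢ] = (11)·(2/12) = 11/6.

11/6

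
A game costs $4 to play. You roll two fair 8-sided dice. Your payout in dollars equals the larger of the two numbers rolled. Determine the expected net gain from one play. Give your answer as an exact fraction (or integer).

29/16 dollars

Distribution of the larger of the two numbers rolled: 1 w.p. 1/64, 2 w.p. 3/64, 3 w.p. 5/64, 4 w.p. 7/64, 5 w.p. 9/64, 6 w.p. 11/64, …
E[payout] = (1/64)·1 + (3/64)·2 + (5/64)·3 + (7/64)·4 + (9/64)·5 + (11/64)·6 + (13/64)·7 + (15/64)·8 = 93/16
Expected profit = 93/16 − 4 = 29/16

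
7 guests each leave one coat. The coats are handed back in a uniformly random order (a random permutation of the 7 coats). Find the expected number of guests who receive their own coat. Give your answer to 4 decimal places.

1.0000

Let Xᵢ = 1 if person i gets their own coat. For each i, P(Xᵢ=1) = 1/7.
By linearity of expectation, E[X₁+…+X_7] = 7·(1/7) = 1.
≈ 1.0000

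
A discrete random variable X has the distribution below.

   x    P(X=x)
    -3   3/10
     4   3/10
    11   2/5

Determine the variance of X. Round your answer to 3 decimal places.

E[X] = (3/10)·(-3) + (3/10)·4 + (2/5)·11 = 47/10
E[X²] = (3/10)·9 + (3/10)·16 + (2/5)·121 = 559/10
Var(X) = 559/10 − (47/10)² = 3381/100 ≈ 33.810

33.810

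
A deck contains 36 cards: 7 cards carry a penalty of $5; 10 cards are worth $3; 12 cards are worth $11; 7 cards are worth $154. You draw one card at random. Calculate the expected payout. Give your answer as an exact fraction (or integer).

1205/36 dollars

E[payout] = (7/36)·(-5) + (10/36)·3 + (12/36)·11 + (7/36)·154 = 1205/36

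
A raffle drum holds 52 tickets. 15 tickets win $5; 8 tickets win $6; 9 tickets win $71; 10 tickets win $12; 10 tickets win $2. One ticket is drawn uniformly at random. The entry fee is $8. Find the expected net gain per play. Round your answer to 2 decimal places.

$9.35

E[payout] = (15/52)·5 + (8/52)·6 + (9/52)·71 + (10/52)·12 + (10/52)·2 = 451/26
Expected profit = 451/26 − 8 = 243/26 ≈ $9.35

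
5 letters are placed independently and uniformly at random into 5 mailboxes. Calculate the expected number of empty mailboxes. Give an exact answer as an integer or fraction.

1024/625

Let Xⱼ=1 if mailbox j is empty. P(Xⱼ=1) = ((5-1)/5)^5 = 1024/3125.
By linearity, E[#empty] = 5·1024/3125 = 1024/625.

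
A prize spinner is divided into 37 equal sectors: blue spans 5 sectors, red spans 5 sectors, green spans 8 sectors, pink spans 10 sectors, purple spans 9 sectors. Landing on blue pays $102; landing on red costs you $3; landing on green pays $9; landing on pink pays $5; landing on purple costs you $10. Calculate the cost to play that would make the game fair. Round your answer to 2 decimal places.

$14.24

E[payout] = (5/37)·102 + (5/37)·(-3) + (8/37)·9 + (10/37)·5 + (9/37)·(-10) = 527/37
Fair fee = E[payout] = 527/37 ≈ $14.24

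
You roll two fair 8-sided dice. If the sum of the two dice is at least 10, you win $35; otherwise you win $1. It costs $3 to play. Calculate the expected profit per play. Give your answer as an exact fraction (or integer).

103/8 dollars

E[payout] = (9/16)·1 + (7/16)·35 = 127/8
Expected profit = 127/8 − 3 = 103/8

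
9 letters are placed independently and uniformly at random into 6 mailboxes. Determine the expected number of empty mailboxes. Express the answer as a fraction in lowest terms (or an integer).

1953125/1679616

Let Xⱼ=1 if mailbox j is empty. P(Xⱼ=1) = ((6-1)/6)^9 = 1953125/10077696.
By linearity, E[#empty] = 6·1953125/10077696 = 1953125/1679616.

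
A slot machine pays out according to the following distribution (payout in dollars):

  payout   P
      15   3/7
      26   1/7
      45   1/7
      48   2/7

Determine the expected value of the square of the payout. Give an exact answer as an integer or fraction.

7984/7

E[X²] = (3/7)·225 + (1/7)·676 + (1/7)·2025 + (2/7)·2304
     = 7984/7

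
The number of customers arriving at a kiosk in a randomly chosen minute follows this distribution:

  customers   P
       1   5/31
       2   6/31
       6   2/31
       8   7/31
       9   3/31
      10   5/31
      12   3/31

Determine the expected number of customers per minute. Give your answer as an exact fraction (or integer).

E[X] = (5/31)·1 + (6/31)·2 + (2/31)·6 + (7/31)·8 + (3/31)·9 + (5/31)·10 + (3/31)·12
     = 198/31

198/31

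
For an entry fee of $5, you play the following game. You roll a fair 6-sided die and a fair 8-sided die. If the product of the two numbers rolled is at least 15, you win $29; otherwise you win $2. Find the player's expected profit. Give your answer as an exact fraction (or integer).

75/8 dollars

E[payout] = (13/24)·2 + (11/24)·29 = 115/8
Expected profit = 115/8 − 5 = 75/8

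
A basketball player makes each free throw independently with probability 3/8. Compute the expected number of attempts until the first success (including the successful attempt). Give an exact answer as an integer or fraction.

For a geometric distribution, E[trials] = 1/p = 1/(3/8) = 8/3.

8/3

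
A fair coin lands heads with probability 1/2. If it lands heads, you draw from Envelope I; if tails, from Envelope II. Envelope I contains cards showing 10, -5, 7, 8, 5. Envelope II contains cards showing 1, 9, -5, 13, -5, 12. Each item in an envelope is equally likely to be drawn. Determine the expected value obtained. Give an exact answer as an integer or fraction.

E[X | Envelope I] = (10 − 5 + 7 + 8 + 5)/5 = 5
E[X | Envelope II] = (1 + 9 − 5 + 13 − 5 + 12)/6 = 25/6
E[X] = (1/2)·5 + (1/2)·25/6 = 55/12

55/12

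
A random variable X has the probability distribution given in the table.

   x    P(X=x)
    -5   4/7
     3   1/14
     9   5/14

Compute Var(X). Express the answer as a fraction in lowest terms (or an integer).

E[X] = (4/7)·(-5) + (1/14)·3 + (5/14)·9 = 4/7
E[X²] = (4/7)·25 + (1/14)·9 + (5/14)·81 = 307/7
Var(X) = 307/7 − (4/7)² = 2133/49

2133/49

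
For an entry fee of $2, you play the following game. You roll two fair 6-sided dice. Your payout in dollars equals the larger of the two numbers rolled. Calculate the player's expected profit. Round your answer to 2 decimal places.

$2.47

Distribution of the larger of the two numbers rolled: 1 w.p. 1/36, 2 w.p. 1/12, 3 w.p. 5/36, 4 w.p. 7/36, 5 w.p. 1/4, 6 w.p. 11/36
E[payout] = (1/36)·1 + (1/12)·2 + (5/36)·3 + (7/36)·4 + (1/4)·5 + (11/36)·6 = 161/36
Expected profit = 161/36 − 2 = 89/36 ≈ $2.47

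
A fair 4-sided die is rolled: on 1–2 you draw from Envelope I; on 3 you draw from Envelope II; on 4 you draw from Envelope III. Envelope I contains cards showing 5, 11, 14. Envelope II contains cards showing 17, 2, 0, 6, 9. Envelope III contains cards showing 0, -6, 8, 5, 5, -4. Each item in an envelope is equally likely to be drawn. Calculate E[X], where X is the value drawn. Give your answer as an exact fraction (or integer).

211/30

E[X | Envelope I] = (5 + 11 + 14)/3 = 10
E[X | Envelope II] = (17 + 2 + 0 + 6 + 9)/5 = 34/5
E[X | Envelope III] = (0 − 6 + 8 + 5 + 5 − 4)/6 = 4/3
E[X] = (1/2)·10 + (1/4)·34/5 + (1/4)·4/3 = 211/30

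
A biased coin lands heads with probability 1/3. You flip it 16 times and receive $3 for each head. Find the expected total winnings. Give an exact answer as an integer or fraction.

$16

E[#heads] = 16·1/3 = 16/3 (linearity over flips).
E[winnings] = 3·16/3 = 16.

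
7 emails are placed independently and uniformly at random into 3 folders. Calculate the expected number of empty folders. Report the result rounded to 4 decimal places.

0.1756

Let Xⱼ=1 if folder j is empty. P(Xⱼ=1) = ((3-1)/3)^7 = 128/2187.
By linearity, E[#empty] = 3·128/2187 = 128/729.
≈ 0.1756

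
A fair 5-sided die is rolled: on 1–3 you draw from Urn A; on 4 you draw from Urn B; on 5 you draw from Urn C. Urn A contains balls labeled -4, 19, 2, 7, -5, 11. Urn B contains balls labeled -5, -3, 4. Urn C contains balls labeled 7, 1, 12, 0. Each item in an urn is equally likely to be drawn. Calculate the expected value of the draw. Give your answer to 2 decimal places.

3.73

E[X | Urn A] = (-4 + 19 + 2 + 7 − 5 + 11)/6 = 5
E[X | Urn B] = (-5 − 3 + 4)/3 = -4/3
E[X | Urn C] = (7 + 1 + 12 + 0)/4 = 5
E[X] = (3/5)·5 + (1/5)·(-4/3) + (1/5)·5 = 56/15 ≈ 3.73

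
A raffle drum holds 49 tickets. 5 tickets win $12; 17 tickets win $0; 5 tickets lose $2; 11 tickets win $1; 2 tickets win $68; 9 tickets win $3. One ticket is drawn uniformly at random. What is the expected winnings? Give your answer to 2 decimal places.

$4.57

E[payout] = (5/49)·12 + (17/49)·0 + (5/49)·(-2) + (11/49)·1 + (2/49)·68 + (9/49)·3 = 32/7
≈ $4.57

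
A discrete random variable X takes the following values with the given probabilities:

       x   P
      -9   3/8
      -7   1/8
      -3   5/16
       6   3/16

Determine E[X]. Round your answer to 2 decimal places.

-4.06

E[X] = (3/8)·(-9) + (1/8)·(-7) + (5/16)·(-3) + (3/16)·6
     = -65/16 ≈ -4.06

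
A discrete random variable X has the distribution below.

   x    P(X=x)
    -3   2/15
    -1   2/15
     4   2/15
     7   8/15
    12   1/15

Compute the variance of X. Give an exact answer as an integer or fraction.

4196/225

E[X] = (2/15)·(-3) + (2/15)·(-1) + (2/15)·4 + (8/15)·7 + (1/15)·12 = 68/15
E[X²] = (2/15)·9 + (2/15)·1 + (2/15)·16 + (8/15)·49 + (1/15)·144 = 196/5
Var(X) = 196/5 − (68/15)² = 4196/225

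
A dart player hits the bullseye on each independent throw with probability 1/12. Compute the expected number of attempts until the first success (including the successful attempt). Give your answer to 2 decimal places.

For a geometric distribution, E[trials] = 1/p = 1/(1/12) = 12.
≈ 12.00

12.00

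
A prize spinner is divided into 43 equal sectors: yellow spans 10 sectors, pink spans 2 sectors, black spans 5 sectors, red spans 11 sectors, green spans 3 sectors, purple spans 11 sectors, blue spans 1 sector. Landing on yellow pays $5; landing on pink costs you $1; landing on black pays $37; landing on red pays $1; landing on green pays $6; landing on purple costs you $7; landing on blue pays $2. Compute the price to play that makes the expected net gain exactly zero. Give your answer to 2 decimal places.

E[payout] = (10/43)·5 + (2/43)·(-1) + (5/43)·37 + (11/43)·1 + (3/43)·6 + (11/43)·(-7) + (1/43)·2 = 187/43
Fair fee = E[payout] = 187/43 ≈ $4.35

$4.35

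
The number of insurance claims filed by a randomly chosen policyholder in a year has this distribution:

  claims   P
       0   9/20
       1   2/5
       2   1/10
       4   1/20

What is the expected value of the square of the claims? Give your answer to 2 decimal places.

E[X²] = (9/20)·0 + (2/5)·1 + (1/10)·4 + (1/20)·16
     = 8/5 ≈ 1.60

1.60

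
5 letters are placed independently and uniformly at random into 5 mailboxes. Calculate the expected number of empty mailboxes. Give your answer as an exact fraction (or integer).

Let Xⱼ=1 if mailbox j is empty. P(Xⱼ=1) = ((5-1)/5)^5 = 1024/3125.
By linearity, E[#empty] = 5·1024/3125 = 1024/625.

1024/625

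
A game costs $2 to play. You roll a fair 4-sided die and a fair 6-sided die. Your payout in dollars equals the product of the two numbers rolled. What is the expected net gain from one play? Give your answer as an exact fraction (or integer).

Distribution of the product of the two numbers rolled: 1 w.p. 1/24, 2 w.p. 1/12, 3 w.p. 1/12, 4 w.p. 1/8, 5 w.p. 1/24, 6 w.p. 1/8, …
E[payout] = (1/24)·1 + (1/12)·2 + (1/12)·3 + (1/8)·4 + (1/24)·5 + (1/8)·6 + (1/12)·8 + (1/24)·9 + (1/24)·10 + (1/8)·12 + (1/24)·15 + (1/24)·16 + (1/24)·18 + (1/24)·20 + (1/24)·24 = 35/4
Expected profit = 35/4 − 2 = 27/4

27/4 dollars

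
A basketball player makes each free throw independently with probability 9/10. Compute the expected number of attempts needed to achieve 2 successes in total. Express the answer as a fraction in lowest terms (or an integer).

20/9

By linearity (sum of 2 independent geometric waits), E[trials] = 2/p = 2/(9/10) = 20/9.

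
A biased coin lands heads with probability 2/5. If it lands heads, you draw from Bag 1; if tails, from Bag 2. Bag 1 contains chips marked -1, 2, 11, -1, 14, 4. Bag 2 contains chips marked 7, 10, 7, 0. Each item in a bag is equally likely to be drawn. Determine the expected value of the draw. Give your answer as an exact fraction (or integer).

83/15

E[X | Bag 1] = (-1 + 2 + 11 − 1 + 14 + 4)/6 = 29/6
E[X | Bag 2] = (7 + 10 + 7 + 0)/4 = 6
E[X] = (2/5)·29/6 + (3/5)·6 = 83/15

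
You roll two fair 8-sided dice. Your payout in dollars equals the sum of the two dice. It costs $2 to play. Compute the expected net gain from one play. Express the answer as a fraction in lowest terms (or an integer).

$7

Distribution of the sum of the two dice: 2 w.p. 1/64, 3 w.p. 1/32, 4 w.p. 3/64, 5 w.p. 1/16, 6 w.p. 5/64, 7 w.p. 3/32, …
E[payout] = (1/64)·2 + (1/32)·3 + (3/64)·4 + (1/16)·5 + (5/64)·6 + (3/32)·7 + (7/64)·8 + (1/8)·9 + (7/64)·10 + (3/32)·11 + (5/64)·12 + (1/16)·13 + (3/64)·14 + (1/32)·15 + (1/64)·16 = 9
Expected profit = 9 − 2 = 7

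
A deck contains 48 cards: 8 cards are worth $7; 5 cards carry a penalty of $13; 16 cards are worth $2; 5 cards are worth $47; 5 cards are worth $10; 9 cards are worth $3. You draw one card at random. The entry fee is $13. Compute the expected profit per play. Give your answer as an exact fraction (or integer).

-289/48 dollars

E[payout] = (8/48)·7 + (5/48)·(-13) + (16/48)·2 + (5/48)·47 + (5/48)·10 + (9/48)·3 = 335/48
Expected profit = 335/48 − 13 = -289/48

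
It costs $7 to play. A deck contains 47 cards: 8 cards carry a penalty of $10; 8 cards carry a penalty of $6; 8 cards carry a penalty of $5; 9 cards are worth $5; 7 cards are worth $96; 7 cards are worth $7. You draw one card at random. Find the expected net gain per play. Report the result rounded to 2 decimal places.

$5.72

E[payout] = (8/47)·(-10) + (8/47)·(-6) + (8/47)·(-5) + (9/47)·5 + (7/47)·96 + (7/47)·7 = 598/47
Expected profit = 598/47 − 7 = 269/47 ≈ $5.72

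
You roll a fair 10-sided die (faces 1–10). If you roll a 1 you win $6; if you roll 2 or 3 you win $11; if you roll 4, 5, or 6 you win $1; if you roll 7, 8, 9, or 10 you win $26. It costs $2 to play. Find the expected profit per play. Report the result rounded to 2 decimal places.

E[payout] = (3/10)·1 + (1/10)·6 + (1/5)·11 + (2/5)·26 = 27/2
Expected profit = 27/2 − 2 = 23/2 ≈ $11.50

$11.50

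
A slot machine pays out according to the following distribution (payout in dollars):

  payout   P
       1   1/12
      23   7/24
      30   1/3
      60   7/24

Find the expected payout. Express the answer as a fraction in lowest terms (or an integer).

E[X] = (1/12)·1 + (7/24)·23 + (1/3)·30 + (7/24)·60
     = 823/24

823/24 dollars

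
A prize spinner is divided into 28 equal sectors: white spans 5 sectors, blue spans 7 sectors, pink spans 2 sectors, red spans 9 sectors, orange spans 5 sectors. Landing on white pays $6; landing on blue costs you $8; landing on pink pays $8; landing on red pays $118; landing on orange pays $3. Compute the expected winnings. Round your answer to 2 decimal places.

$38.11

E[payout] = (5/28)·6 + (7/28)·(-8) + (2/28)·8 + (9/28)·118 + (5/28)·3 = 1067/28
≈ $38.11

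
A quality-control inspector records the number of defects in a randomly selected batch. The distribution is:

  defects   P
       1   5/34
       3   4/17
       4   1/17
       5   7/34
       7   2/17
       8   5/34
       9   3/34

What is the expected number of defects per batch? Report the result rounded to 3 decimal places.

E[X] = (5/34)·1 + (4/17)·3 + (1/17)·4 + (7/34)·5 + (2/17)·7 + (5/34)·8 + (3/34)·9
     = 167/34 ≈ 4.912

4.912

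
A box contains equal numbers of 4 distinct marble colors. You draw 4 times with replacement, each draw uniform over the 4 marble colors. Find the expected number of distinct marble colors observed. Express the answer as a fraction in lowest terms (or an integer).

175/64

Let Xⱼ=1 if type j appears at least once. P(Xⱼ=1) = 1 − ((4−1)/4)^4 = 175/256.
E[#distinct] = 4·175/256 = 175/64.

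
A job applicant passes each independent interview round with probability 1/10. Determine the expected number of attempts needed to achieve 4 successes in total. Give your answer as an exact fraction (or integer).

By linearity (sum of 4 independent geometric waits), E[trials] = 4/p = 4/(1/10) = 40.

40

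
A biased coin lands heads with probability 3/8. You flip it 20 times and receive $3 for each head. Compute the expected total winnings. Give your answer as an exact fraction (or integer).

45/2 dollars

E[#heads] = 20·3/8 = 15/2 (linearity over flips).
E[winnings] = 3·15/2 = 45/2.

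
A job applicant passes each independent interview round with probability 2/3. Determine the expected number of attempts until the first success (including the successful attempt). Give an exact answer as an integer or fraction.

For a geometric distribution, E[trials] = 1/p = 1/(2/3) = 3/2.

3/2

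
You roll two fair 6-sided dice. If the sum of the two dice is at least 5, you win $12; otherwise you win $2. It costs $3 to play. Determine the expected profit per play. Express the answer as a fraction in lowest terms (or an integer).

22/3 dollars

E[payout] = (1/6)·2 + (5/6)·12 = 31/3
Expected profit = 31/3 − 3 = 22/3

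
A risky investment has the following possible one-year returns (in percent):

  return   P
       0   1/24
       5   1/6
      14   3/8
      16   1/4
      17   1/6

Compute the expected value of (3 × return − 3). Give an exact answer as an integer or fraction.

E[3x-3] = (1/24)·(-3) + (1/6)·12 + (3/8)·39 + (1/4)·45 + (1/6)·48
     = 143/4

143/4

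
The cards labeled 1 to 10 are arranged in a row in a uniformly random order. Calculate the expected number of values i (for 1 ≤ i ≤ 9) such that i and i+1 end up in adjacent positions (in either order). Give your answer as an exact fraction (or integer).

9/5

For each i ∈ {1,…,9}, let Xᵢ = 1 if i and i+1 are adjacent. P(Xᵢ=1) = 2·(10−1)!/10! = 2/10.
By linearity, E[ΣXᵢ] = (9)·(2/10) = 9/5.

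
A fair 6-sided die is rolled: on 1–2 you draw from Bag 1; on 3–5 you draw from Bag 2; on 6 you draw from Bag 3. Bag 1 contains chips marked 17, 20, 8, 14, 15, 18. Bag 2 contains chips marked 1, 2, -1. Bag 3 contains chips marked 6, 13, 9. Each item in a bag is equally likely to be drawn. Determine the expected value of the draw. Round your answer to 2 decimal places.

E[X | Bag 1] = (17 + 20 + 8 + 14 + 15 + 18)/6 = 46/3
E[X | Bag 2] = (1 + 2 − 1)/3 = 2/3
E[X | Bag 3] = (6 + 13 + 9)/3 = 28/3
E[X] = (1/3)·46/3 + (1/2)·2/3 + (1/6)·28/3 = 7 ≈ 7.00

7.00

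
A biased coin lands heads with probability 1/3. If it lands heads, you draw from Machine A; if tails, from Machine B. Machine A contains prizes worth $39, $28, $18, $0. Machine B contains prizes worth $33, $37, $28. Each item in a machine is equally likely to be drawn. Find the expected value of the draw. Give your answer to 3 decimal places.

E[X | Machine A] = (39 + 28 + 18 + 0)/4 = 85/4
E[X | Machine B] = (33 + 37 + 28)/3 = 98/3
E[X] = (1/3)·85/4 + (2/3)·98/3 = 1039/36 ≈ 28.861

$28.861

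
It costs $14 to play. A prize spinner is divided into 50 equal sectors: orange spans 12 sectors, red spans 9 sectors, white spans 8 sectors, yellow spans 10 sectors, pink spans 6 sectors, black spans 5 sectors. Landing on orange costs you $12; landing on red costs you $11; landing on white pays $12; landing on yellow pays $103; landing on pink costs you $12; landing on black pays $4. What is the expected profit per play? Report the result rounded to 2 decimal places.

$2.62

E[payout] = (12/50)·(-12) + (9/50)·(-11) + (8/50)·12 + (10/50)·103 + (6/50)·(-12) + (5/50)·4 = 831/50
Expected profit = 831/50 − 14 = 131/50 ≈ $2.62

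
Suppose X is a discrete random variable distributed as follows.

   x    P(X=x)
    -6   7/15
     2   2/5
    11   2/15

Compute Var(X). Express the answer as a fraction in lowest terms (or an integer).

E[X] = (7/15)·(-6) + (2/5)·2 + (2/15)·11 = -8/15
E[X²] = (7/15)·36 + (2/5)·4 + (2/15)·121 = 518/15
Var(X) = 518/15 − (-8/15)² = 7706/225

7706/225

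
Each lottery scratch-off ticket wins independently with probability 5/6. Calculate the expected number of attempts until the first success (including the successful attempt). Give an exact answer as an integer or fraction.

For a geometric distribution, E[trials] = 1/p = 1/(5/6) = 6/5.

6/5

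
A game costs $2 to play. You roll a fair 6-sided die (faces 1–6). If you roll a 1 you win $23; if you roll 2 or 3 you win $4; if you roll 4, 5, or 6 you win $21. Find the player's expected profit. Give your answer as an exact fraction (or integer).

E[payout] = (1/3)·4 + (1/2)·21 + (1/6)·23 = 47/3
Expected profit = 47/3 − 2 = 41/3

41/3 dollars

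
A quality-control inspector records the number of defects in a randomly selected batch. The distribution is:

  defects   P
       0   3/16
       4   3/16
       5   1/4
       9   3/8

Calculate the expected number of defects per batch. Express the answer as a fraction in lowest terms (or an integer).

43/8

E[X] = (3/16)·0 + (3/16)·4 + (1/4)·5 + (3/8)·9
     = 43/8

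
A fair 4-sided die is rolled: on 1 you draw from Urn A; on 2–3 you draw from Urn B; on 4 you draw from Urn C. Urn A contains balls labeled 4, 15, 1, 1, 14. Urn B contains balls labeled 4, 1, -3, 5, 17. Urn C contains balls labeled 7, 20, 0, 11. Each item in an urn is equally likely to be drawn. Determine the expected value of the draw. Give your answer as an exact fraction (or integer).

E[X | Urn A] = (4 + 15 + 1 + 1 + 14)/5 = 7
E[X | Urn B] = (4 + 1 − 3 + 5 + 17)/5 = 24/5
E[X | Urn C] = (7 + 20 + 0 + 11)/4 = 19/2
E[X] = (1/4)·7 + (1/2)·24/5 + (1/4)·19/2 = 261/40

261/40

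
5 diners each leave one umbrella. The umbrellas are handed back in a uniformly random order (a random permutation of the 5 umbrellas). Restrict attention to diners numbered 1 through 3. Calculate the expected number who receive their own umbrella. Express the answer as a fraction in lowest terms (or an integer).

Let Xᵢ = 1 if person i gets their own umbrella. For each i, P(Xᵢ=1) = 1/5.
By linearity of expectation, E[X₁+…+X_3] = 3·(1/5) = 3/5.

3/5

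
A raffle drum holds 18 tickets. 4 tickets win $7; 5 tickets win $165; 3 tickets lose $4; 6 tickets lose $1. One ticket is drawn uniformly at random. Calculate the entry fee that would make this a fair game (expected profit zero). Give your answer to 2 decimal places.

$46.39

E[payout] = (4/18)·7 + (5/18)·165 + (3/18)·(-4) + (6/18)·(-1) = 835/18
Fair fee = E[payout] = 835/18 ≈ $46.39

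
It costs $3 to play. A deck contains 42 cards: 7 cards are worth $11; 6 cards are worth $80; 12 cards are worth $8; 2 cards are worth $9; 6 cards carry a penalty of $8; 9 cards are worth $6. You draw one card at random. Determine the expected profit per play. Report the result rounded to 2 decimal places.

$13.12

E[payout] = (7/42)·11 + (6/42)·80 + (12/42)·8 + (2/42)·9 + (6/42)·(-8) + (9/42)·6 = 677/42
Expected profit = 677/42 − 3 = 551/42 ≈ $13.12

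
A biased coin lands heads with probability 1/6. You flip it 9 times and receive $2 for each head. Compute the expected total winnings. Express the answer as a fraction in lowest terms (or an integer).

E[#heads] = 9·1/6 = 3/2 (linearity over flips).
E[winnings] = 2·3/2 = 3.

$3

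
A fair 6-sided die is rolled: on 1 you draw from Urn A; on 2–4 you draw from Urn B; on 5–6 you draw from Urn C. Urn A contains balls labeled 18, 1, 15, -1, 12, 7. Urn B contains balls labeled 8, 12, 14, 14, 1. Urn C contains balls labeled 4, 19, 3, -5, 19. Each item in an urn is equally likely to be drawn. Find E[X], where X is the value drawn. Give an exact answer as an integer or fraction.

811/90

E[X | Urn A] = (18 + 1 + 15 − 1 + 12 + 7)/6 = 26/3
E[X | Urn B] = (8 + 12 + 14 + 14 + 1)/5 = 49/5
E[X | Urn C] = (4 + 19 + 3 − 5 + 19)/5 = 8
E[X] = (1/6)·26/3 + (1/2)·49/5 + (1/3)·8 = 811/90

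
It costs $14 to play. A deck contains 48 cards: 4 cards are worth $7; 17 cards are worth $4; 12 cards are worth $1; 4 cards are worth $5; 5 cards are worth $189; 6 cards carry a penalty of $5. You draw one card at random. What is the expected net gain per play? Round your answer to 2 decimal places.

$7.73

E[payout] = (4/48)·7 + (17/48)·4 + (12/48)·1 + (4/48)·5 + (5/48)·189 + (6/48)·(-5) = 1043/48
Expected profit = 1043/48 − 14 = 371/48 ≈ $7.73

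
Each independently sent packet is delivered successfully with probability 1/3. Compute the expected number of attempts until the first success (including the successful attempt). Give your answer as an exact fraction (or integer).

3

For a geometric distribution, E[trials] = 1/p = 1/(1/3) = 3.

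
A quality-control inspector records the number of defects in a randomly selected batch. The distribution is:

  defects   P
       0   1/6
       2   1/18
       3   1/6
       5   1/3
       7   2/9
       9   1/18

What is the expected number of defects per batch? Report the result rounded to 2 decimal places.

E[X] = (1/6)·0 + (1/18)·2 + (1/6)·3 + (1/3)·5 + (2/9)·7 + (1/18)·9
     = 13/3 ≈ 4.33

4.33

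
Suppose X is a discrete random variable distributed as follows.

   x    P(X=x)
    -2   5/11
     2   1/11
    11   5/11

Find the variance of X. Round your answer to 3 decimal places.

38.926

E[X] = (5/11)·(-2) + (1/11)·2 + (5/11)·11 = 47/11
E[X²] = (5/11)·4 + (1/11)·4 + (5/11)·121 = 629/11
Var(X) = 629/11 − (47/11)² = 4710/121 ≈ 38.926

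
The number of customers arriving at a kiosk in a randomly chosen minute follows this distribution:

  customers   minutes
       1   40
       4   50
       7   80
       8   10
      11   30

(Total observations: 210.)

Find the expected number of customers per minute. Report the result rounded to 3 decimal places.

Total = 210, so P(customers=1) = 40/210, etc.
E[X] = (4/21)·1 + (5/21)·4 + (8/21)·7 + (1/21)·8 + (1/7)·11
     = 121/21 ≈ 5.762

5.762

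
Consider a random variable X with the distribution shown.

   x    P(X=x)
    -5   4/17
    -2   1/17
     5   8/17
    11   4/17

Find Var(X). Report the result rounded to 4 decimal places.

33.0519

E[X] = (4/17)·(-5) + (1/17)·(-2) + (8/17)·5 + (4/17)·11 = 62/17
E[X²] = (4/17)·25 + (1/17)·4 + (8/17)·25 + (4/17)·121 = 788/17
Var(X) = 788/17 − (62/17)² = 9552/289 ≈ 33.0519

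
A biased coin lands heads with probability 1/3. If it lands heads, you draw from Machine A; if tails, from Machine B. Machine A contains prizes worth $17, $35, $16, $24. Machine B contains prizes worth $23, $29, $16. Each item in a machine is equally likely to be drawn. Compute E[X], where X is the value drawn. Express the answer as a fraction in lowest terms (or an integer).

205/9 dollars

E[X | Machine A] = (17 + 35 + 16 + 24)/4 = 23
E[X | Machine B] = (23 + 29 + 16)/3 = 68/3
E[X] = (1/3)·23 + (2/3)·68/3 = 205/9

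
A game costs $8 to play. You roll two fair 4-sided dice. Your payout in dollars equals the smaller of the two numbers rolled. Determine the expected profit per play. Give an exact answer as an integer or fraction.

-49/8 dollars

Distribution of the smaller of the two numbers rolled: 1 w.p. 7/16, 2 w.p. 5/16, 3 w.p. 3/16, 4 w.p. 1/16
E[payout] = (7/16)·1 + (5/16)·2 + (3/16)·3 + (1/16)·4 = 15/8
Expected profit = 15/8 − 8 = -49/8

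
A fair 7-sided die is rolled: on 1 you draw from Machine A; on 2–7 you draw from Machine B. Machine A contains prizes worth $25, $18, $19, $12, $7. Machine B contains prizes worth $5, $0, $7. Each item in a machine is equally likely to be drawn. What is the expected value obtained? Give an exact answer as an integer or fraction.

E[X | Machine A] = (25 + 18 + 19 + 12 + 7)/5 = 81/5
E[X | Machine B] = (5 + 0 + 7)/3 = 4
E[X] = (1/7)·81/5 + (6/7)·4 = 201/35

201/35 dollars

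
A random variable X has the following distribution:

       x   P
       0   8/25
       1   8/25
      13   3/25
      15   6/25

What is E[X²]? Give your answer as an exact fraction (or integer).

373/5

E[X²] = (8/25)·0 + (8/25)·1 + (3/25)·169 + (6/25)·225
     = 373/5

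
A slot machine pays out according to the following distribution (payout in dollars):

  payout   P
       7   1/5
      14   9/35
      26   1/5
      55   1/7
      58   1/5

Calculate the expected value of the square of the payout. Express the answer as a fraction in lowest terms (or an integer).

E[X²] = (1/5)·49 + (9/35)·196 + (1/5)·676 + (1/7)·3025 + (1/5)·3364
     = 45512/35

45512/35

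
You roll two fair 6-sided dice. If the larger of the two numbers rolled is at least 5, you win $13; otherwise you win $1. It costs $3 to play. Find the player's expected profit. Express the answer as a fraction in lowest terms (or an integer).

14/3 dollars

E[payout] = (4/9)·1 + (5/9)·13 = 23/3
Expected profit = 23/3 − 3 = 14/3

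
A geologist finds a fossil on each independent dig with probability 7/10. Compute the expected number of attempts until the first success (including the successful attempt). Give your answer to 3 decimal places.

1.429

For a geometric distribution, E[trials] = 1/p = 1/(7/10) = 10/7.
≈ 1.429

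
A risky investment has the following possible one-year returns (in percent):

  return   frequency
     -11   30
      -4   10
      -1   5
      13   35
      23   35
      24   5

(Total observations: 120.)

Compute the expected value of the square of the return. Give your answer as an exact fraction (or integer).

6221/24

Total = 120, so P(return=-11) = 30/120, etc.
E[X²] = (1/4)·121 + (1/12)·16 + (1/24)·1 + (7/24)·169 + (7/24)·529 + (1/24)·576
     = 6221/24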